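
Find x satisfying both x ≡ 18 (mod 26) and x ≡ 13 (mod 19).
70

Using Chinese Remainder Theorem:
M = 26 × 19 = 494
M1 = 19, M2 = 26
y1 = 19^(-1) mod 26 = 11
y2 = 26^(-1) mod 19 = 11
x = (18×19×11 + 13×26×11) mod 494 = 70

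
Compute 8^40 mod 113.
30

Repeated squaring. Binary of 40 = 101000.
8^1 ≡ 8 (mod 113); 8^2 ≡ 64 (mod 113); 8^4 ≡ 28 (mod 113); 8^8 ≡ 106 (mod 113); 8^16 ≡ 49 (mod 113); 8^32 ≡ 28 (mod 113)
8^40 = 8^8 × 8^32 ≡ 30 (mod 113)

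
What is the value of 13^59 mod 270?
97

Repeated squaring. Binary of 59 = 111011.
13^1 ≡ 13 (mod 270); 13^2 ≡ 169 (mod 270); 13^4 ≡ 211 (mod 270); 13^8 ≡ 241 (mod 270); 13^16 ≡ 31 (mod 270); 13^32 ≡ 151 (mod 270)
13^59 = 13^1 × 13^2 × 13^8 × 13^16 × 13^32 ≡ 97 (mod 270)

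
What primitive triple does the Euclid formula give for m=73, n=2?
(5325, 292, 5333)

Euclid's formula: a = m² - n², b = 2mn, c = m² + n²
m = 73, n = 2
a = 73² - 2² = 5329 - 4 = 5325
b = 2 × 73 × 2 = 292
c = 73² + 2² = 5329 + 4 = 5333
Verification: 5325² + 292² = 28355625 + 85264 = 28440889 = 5333² ✓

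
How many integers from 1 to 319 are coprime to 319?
280

319 = 11 × 29
φ(n) = n × ∏(1 - 1/p) for each prime p dividing n
φ(319) = 319 × (1 - 1/11) × (1 - 1/29) = 280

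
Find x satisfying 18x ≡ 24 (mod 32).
x ≡ 12 (mod 16)

gcd(18, 32) = 2, which divides 24, so solutions exist.
Divide through by 2: 9x ≡ 12 (mod 16).
Find 9^(-1) mod 16 by the extended Euclidean algorithm:
16 = 1 × 9 + 7  ⟹  7 = (1)·16 + (-1)·9
9 = 1 × 7 + 2  ⟹  2 = (-1)·16 + (2)·9
7 = 3 × 2 + 1  ⟹  1 = (4)·16 + (-7)·9
So (-7)·9 ≡ 1 (mod 16), i.e. 9^(-1) ≡ -7 ≡ 9 (mod 16).
x ≡ 9 × 12 = 108 ≡ 12 (mod 16).
Check: 18 × 12 = 216 ≡ 24 (mod 32).
x ≡ 12 (mod 16), giving 2 solutions mod 32.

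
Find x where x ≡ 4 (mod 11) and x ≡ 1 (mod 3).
4

Using Chinese Remainder Theorem:
M = 11 × 3 = 33
M1 = 3, M2 = 11
y1 = 3^(-1) mod 11 = 4
y2 = 11^(-1) mod 3 = 2
x = (4×3×4 + 1×11×2) mod 33 = 4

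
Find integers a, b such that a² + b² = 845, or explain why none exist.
2² + 29² (a=2, b=29)

Factorization: 845 = 5 × 13^2
By Fermat: n is sum of two squares iff every prime p ≡ 3 (mod 4) appears to even power.
All primes ≡ 3 (mod 4) appear to even power.
Search a = 0, 1, 2, … for 845 - a² a perfect square: first hit at a = 2: 845 - 4 = 841 = 29².
845 = 2² + 29² = 4 + 841 ✓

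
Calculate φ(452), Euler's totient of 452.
224

452 = 2^2 × 113
φ(n) = n × ∏(1 - 1/p) for each prime p dividing n
φ(452) = 452 × (1 - 1/2) × (1 - 1/113) = 224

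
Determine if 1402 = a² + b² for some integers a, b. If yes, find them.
21² + 31² (a=21, b=31)

Factorization: 1402 = 2 × 701
By Fermat: n is sum of two squares iff every prime p ≡ 3 (mod 4) appears to even power.
All primes ≡ 3 (mod 4) appear to even power.
Search a = 0, 1, 2, … for 1402 - a² a perfect square: first hit at a = 21: 1402 - 441 = 961 = 31².
1402 = 21² + 31² = 441 + 961 ✓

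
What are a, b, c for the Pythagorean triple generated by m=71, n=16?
(4785, 2272, 5297)

Euclid's formula: a = m² - n², b = 2mn, c = m² + n²
m = 71, n = 16
a = 71² - 16² = 5041 - 256 = 4785
b = 2 × 71 × 16 = 2272
c = 71² + 16² = 5041 + 256 = 5297
Verification: 4785² + 2272² = 22896225 + 5161984 = 28058209 = 5297² ✓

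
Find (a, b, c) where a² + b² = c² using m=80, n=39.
(4879, 6240, 7921)

Euclid's formula: a = m² - n², b = 2mn, c = m² + n²
m = 80, n = 39
a = 80² - 39² = 6400 - 1521 = 4879
b = 2 × 80 × 39 = 6240
c = 80² + 39² = 6400 + 1521 = 7921
Verification: 4879² + 6240² = 23804641 + 38937600 = 62742241 = 7921² ✓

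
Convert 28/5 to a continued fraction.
[5; 1, 1, 2]

Euclidean algorithm steps:
28 = 5 × 5 + 3
5 = 1 × 3 + 2
3 = 1 × 2 + 1
2 = 2 × 1 + 0
Continued fraction: [5; 1, 1, 2]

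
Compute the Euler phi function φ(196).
84

196 = 2^2 × 7^2
φ(n) = n × ∏(1 - 1/p) for each prime p dividing n
φ(196) = 196 × (1 - 1/2) × (1 - 1/7) = 84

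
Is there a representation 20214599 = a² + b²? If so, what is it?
Not possible

Factorization: 20214599 = 41 × 79^3
By Fermat: n is sum of two squares iff every prime p ≡ 3 (mod 4) appears to even power.
Prime(s) ≡ 3 (mod 4) with odd exponent: [(79, 3)]
Therefore 20214599 cannot be expressed as a² + b².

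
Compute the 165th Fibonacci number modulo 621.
389

Matrix identity: Q^n = [[F_(n+1), F_n], [F_n, F_(n-1)]] with Q = [[1,1],[1,0]].
n = 165 = 10100101₂. Square-and-multiply, entries mod 621:
Q^1 = [[1,1],[1,0]]
Q^2 = (Q^1)² = [[2,1],[1,1]]
Q^5 = (Q^2)²·Q = [[8,5],[5,3]]
Q^10 = (Q^5)² = [[89,55],[55,34]]
Q^20 = (Q^10)² = [[389,555],[555,455]]
Q^41 = (Q^20)²·Q = [[613,427],[427,186]]
Q^82 = (Q^41)² = [[440,244],[244,196]]
Q^165 = (Q^82)²·Q = [[323,389],[389,555]]
F_165 mod 621 = Q^165[0][1] = 389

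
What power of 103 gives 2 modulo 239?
184

Baby-step giant-step with step n = ⌈√239⌉ = 16.
Baby steps 103^j mod 239 (j:value) for j=0..15: 0:1, 1:103, 2:93, 3:19, 4:45, 5:94, 6:122, 7:138, 8:113, 9:167, 10:232, 11:235, 12:66, 13:106, 14:163, 15:59.
Giant-step multiplier: 103^(-16) ≡ 103^(238-16) = 103^222 ≡ 157 (mod 239).
Giant steps γ_i = 2·157^i mod 239: γ_0=2, γ_1=75, γ_2=64, γ_3=10, γ_4=136, γ_5=81, γ_6=50, γ_7=202, γ_8=166, γ_9=11, γ_10=54, γ_11=113 (in table at j=8).
x = i·n + j = 11·16 + 8 = 184.
Check: 103^184 ≡ 2 (mod 239).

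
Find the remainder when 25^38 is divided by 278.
7

Repeated squaring. Binary of 38 = 100110.
25^1 ≡ 25 (mod 278); 25^2 ≡ 69 (mod 278); 25^4 ≡ 35 (mod 278); 25^8 ≡ 113 (mod 278); 25^16 ≡ 259 (mod 278); 25^32 ≡ 83 (mod 278)
25^38 = 25^2 × 25^4 × 25^32 ≡ 7 (mod 278)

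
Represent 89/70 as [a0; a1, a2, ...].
[1; 3, 1, 2, 6]

Euclidean algorithm steps:
89 = 1 × 70 + 19
70 = 3 × 19 + 13
19 = 1 × 13 + 6
13 = 2 × 6 + 1
6 = 6 × 1 + 0
Continued fraction: [1; 3, 1, 2, 6]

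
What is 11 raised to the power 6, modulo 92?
9

Repeated squaring. Binary of 6 = 110.
11^1 ≡ 11 (mod 92); 11^2 ≡ 29 (mod 92); 11^4 ≡ 13 (mod 92)
11^6 = 11^2 × 11^4 ≡ 9 (mod 92)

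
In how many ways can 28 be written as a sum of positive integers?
3718

p(n) counts ways to write n as a sum of positive integers (order ignored).
Euler's pentagonal recurrence: p(k) = p(k-1) + p(k-2) - p(k-5) - p(k-7) + p(k-12) + p(k-15) - ... (offsets j(3j∓1)/2, signs ++--, p(0)=1, p(<0)=0).
DP table for k = 0..27: p(0)=1, p(1)=1, p(2)=2, p(3)=3, p(4)=5, p(5)=7, p(6)=11, p(7)=15, p(8)=22, p(9)=30, p(10)=42, p(11)=56, p(12)=77, p(13)=101, p(14)=135, p(15)=176, p(16)=231, p(17)=297, p(18)=385, p(19)=490, p(20)=627, p(21)=792, p(22)=1002, p(23)=1255, p(24)=1575, p(25)=1958, p(26)=2436, p(27)=3010.
Final step: p(28) = p(27) + p(26) - p(23) - p(21) + p(16) + p(13) - p(6) - p(2)
= 3010 + 2436 - 1255 - 792 + 231 + 101 - 11 - 2
= 3718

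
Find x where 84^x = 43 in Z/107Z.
89

Baby-step giant-step with step n = ⌈√107⌉ = 11.
Baby steps 84^j mod 107 (j:value) for j=0..10: 0:1, 1:84, 2:101, 3:31, 4:36, 5:28, 6:105, 7:46, 8:12, 9:45, 10:35.
Giant-step multiplier: 84^(-11) ≡ 84^(106-11) = 84^95 ≡ 21 (mod 107).
Giant steps γ_i = 43·21^i mod 107: γ_0=43, γ_1=47, γ_2=24, γ_3=76, γ_4=98, γ_5=25, γ_6=97, γ_7=4, γ_8=84 (in table at j=1).
x = i·n + j = 8·11 + 1 = 89.
Check: 84^89 ≡ 43 (mod 107).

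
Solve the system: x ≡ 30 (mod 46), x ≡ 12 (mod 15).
582

Using Chinese Remainder Theorem:
M = 46 × 15 = 690
M1 = 15, M2 = 46
y1 = 15^(-1) mod 46 = 43
y2 = 46^(-1) mod 15 = 1
x = (30×15×43 + 12×46×1) mod 690 = 582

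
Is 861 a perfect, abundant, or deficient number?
deficient

Proper divisors of 861: sum = 1 + 3 + 7 + 21 + 41 + 123 + 287 = 483
Since 483 < 861, 861 is deficient.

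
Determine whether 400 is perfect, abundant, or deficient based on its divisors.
abundant

Proper divisors of 400: sum = 1 + 2 + 4 + 5 + 8 + 10 + 16 + 20 + 25 + 40 + 50 + 80 + 100 + 200 = 561
Since 561 > 400, 400 is abundant.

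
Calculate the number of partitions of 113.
851376628

p(n) counts ways to write n as a sum of positive integers (order ignored).
Euler's pentagonal recurrence: p(k) = p(k-1) + p(k-2) - p(k-5) - p(k-7) + p(k-12) + p(k-15) - ... (offsets j(3j∓1)/2, signs ++--, p(0)=1, p(<0)=0).
DP table for k = 0..112: p(0)=1, p(1)=1, p(2)=2, p(3)=3, p(4)=5, p(5)=7, p(6)=11, p(7)=15, p(8)=22, p(9)=30, p(10)=42, p(11)=56, p(12)=77, p(13)=101, p(14)=135, p(15)=176, p(16)=231, p(17)=297, p(18)=385, p(19)=490, p(20)=627, p(21)=792, p(22)=1002, p(23)=1255, p(24)=1575, p(25)=1958, p(26)=2436, p(27)=3010, p(28)=3718, p(29)=4565, p(30)=5604, p(31)=6842, p(32)=8349, p(33)=10143, p(34)=12310, p(35)=14883, p(36)=17977, p(37)=21637, p(38)=26015, p(39)=31185, p(40)=37338, p(41)=44583, p(42)=53174, p(43)=63261, p(44)=75175, p(45)=89134, p(46)=105558, p(47)=124754, p(48)=147273, p(49)=173525, p(50)=204226, p(51)=239943, p(52)=281589, p(53)=329931, p(54)=386155, p(55)=451276, p(56)=526823, p(57)=614154, p(58)=715220, p(59)=831820, p(60)=966467, p(61)=1121505, p(62)=1300156, p(63)=1505499, p(64)=1741630, p(65)=2012558, p(66)=2323520, p(67)=2679689, p(68)=3087735, p(69)=3554345, p(70)=4087968, p(71)=4697205, p(72)=5392783, p(73)=6185689, p(74)=7089500, p(75)=8118264, p(76)=9289091, p(77)=10619863, p(78)=12132164, p(79)=13848650, p(80)=15796476, p(81)=18004327, p(82)=20506255, p(83)=23338469, p(84)=26543660, p(85)=30167357, p(86)=34262962, p(87)=38887673, p(88)=44108109, p(89)=49995925, p(90)=56634173, p(91)=64112359, p(92)=72533807, p(93)=82010177, p(94)=92669720, p(95)=104651419, p(96)=118114304, p(97)=133230930, p(98)=150198136, p(99)=169229875, p(100)=190569292, p(101)=214481126, p(102)=241265379, p(103)=271248950, p(104)=304801365, p(105)=342325709, p(106)=384276336, p(107)=431149389, p(108)=483502844, p(109)=541946240, p(110)=607163746, p(111)=679903203, p(112)=761002156.
Final step: p(113) = p(112) + p(111) - p(108) - p(106) + p(101) + p(98) - p(91) - p(87) + p(78) + p(73) - p(62) - p(56) + p(43) + p(36) - p(21) - p(13)
= 761002156 + 679903203 - 483502844 - 384276336 + 214481126 + 150198136 - 64112359 - 38887673 + 12132164 + 6185689 - 1300156 - 526823 + 63261 + 17977 - 792 - 101
= 851376628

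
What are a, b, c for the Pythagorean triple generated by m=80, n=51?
(3799, 8160, 9001)

Euclid's formula: a = m² - n², b = 2mn, c = m² + n²
m = 80, n = 51
a = 80² - 51² = 6400 - 2601 = 3799
b = 2 × 80 × 51 = 8160
c = 80² + 51² = 6400 + 2601 = 9001
Verification: 3799² + 8160² = 14432401 + 66585600 = 81018001 = 9001² ✓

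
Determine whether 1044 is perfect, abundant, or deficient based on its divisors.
abundant

Proper divisors of 1044: sum = 1 + 2 + 3 + 4 + 6 + 9 + 12 + 18 + ... + 174 + 261 + 348 + 522 (17 divisors) = 1686
Since 1686 > 1044, 1044 is abundant.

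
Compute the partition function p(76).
9289091

p(n) counts ways to write n as a sum of positive integers (order ignored).
Euler's pentagonal recurrence: p(k) = p(k-1) + p(k-2) - p(k-5) - p(k-7) + p(k-12) + p(k-15) - ... (offsets j(3j∓1)/2, signs ++--, p(0)=1, p(<0)=0).
DP table for k = 0..75: p(0)=1, p(1)=1, p(2)=2, p(3)=3, p(4)=5, p(5)=7, p(6)=11, p(7)=15, p(8)=22, p(9)=30, p(10)=42, p(11)=56, p(12)=77, p(13)=101, p(14)=135, p(15)=176, p(16)=231, p(17)=297, p(18)=385, p(19)=490, p(20)=627, p(21)=792, p(22)=1002, p(23)=1255, p(24)=1575, p(25)=1958, p(26)=2436, p(27)=3010, p(28)=3718, p(29)=4565, p(30)=5604, p(31)=6842, p(32)=8349, p(33)=10143, p(34)=12310, p(35)=14883, p(36)=17977, p(37)=21637, p(38)=26015, p(39)=31185, p(40)=37338, p(41)=44583, p(42)=53174, p(43)=63261, p(44)=75175, p(45)=89134, p(46)=105558, p(47)=124754, p(48)=147273, p(49)=173525, p(50)=204226, p(51)=239943, p(52)=281589, p(53)=329931, p(54)=386155, p(55)=451276, p(56)=526823, p(57)=614154, p(58)=715220, p(59)=831820, p(60)=966467, p(61)=1121505, p(62)=1300156, p(63)=1505499, p(64)=1741630, p(65)=2012558, p(66)=2323520, p(67)=2679689, p(68)=3087735, p(69)=3554345, p(70)=4087968, p(71)=4697205, p(72)=5392783, p(73)=6185689, p(74)=7089500, p(75)=8118264.
Final step: p(76) = p(75) + p(74) - p(71) - p(69) + p(64) + p(61) - p(54) - p(50) + p(41) + p(36) - p(25) - p(19) + p(6)
= 8118264 + 7089500 - 4697205 - 3554345 + 1741630 + 1121505 - 386155 - 204226 + 44583 + 17977 - 1958 - 490 + 11
= 9289091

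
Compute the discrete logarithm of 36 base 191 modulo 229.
226

Baby-step giant-step with step n = ⌈√229⌉ = 16.
Baby steps 191^j mod 229 (j:value) for j=0..15: 0:1, 1:191, 2:70, 3:88, 4:91, 5:206, 6:187, 7:222, 8:37, 9:197, 10:71, 11:50, 12:161, 13:65, 14:49, 15:199.
Giant-step multiplier: 191^(-16) ≡ 191^(228-16) = 191^212 ≡ 183 (mod 229).
Giant steps γ_i = 36·183^i mod 229: γ_0=36, γ_1=176, γ_2=148, γ_3=62, γ_4=125, γ_5=204, γ_6=5, γ_7=228, γ_8=46, γ_9=174, γ_10=11, γ_11=181, γ_12=147, γ_13=108, γ_14=70 (in table at j=2).
x = i·n + j = 14·16 + 2 = 226.
Check: 191^226 ≡ 36 (mod 229).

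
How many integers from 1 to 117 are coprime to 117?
72

117 = 3^2 × 13
φ(n) = n × ∏(1 - 1/p) for each prime p dividing n
φ(117) = 117 × (1 - 1/3) × (1 - 1/13) = 72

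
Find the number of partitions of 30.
5604

p(n) counts ways to write n as a sum of positive integers (order ignored).
Euler's pentagonal recurrence: p(k) = p(k-1) + p(k-2) - p(k-5) - p(k-7) + p(k-12) + p(k-15) - ... (offsets j(3j∓1)/2, signs ++--, p(0)=1, p(<0)=0).
DP table for k = 0..29: p(0)=1, p(1)=1, p(2)=2, p(3)=3, p(4)=5, p(5)=7, p(6)=11, p(7)=15, p(8)=22, p(9)=30, p(10)=42, p(11)=56, p(12)=77, p(13)=101, p(14)=135, p(15)=176, p(16)=231, p(17)=297, p(18)=385, p(19)=490, p(20)=627, p(21)=792, p(22)=1002, p(23)=1255, p(24)=1575, p(25)=1958, p(26)=2436, p(27)=3010, p(28)=3718, p(29)=4565.
Final step: p(30) = p(29) + p(28) - p(25) - p(23) + p(18) + p(15) - p(8) - p(4)
= 4565 + 3718 - 1958 - 1255 + 385 + 176 - 22 - 5
= 5604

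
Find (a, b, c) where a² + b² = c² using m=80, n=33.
(5311, 5280, 7489)

Euclid's formula: a = m² - n², b = 2mn, c = m² + n²
m = 80, n = 33
a = 80² - 33² = 6400 - 1089 = 5311
b = 2 × 80 × 33 = 5280
c = 80² + 33² = 6400 + 1089 = 7489
Verification: 5311² + 5280² = 28206721 + 27878400 = 56085121 = 7489² ✓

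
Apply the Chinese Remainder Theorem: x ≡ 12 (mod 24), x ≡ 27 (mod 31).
492

Using Chinese Remainder Theorem:
M = 24 × 31 = 744
M1 = 31, M2 = 24
y1 = 31^(-1) mod 24 = 7
y2 = 24^(-1) mod 31 = 22
x = (12×31×7 + 27×24×22) mod 744 = 492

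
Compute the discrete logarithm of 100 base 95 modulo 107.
72

Baby-step giant-step with step n = ⌈√107⌉ = 11.
Baby steps 95^j mod 107 (j:value) for j=0..10: 0:1, 1:95, 2:37, 3:91, 4:85, 5:50, 6:42, 7:31, 8:56, 9:77, 10:39.
Giant-step multiplier: 95^(-11) ≡ 95^(106-11) = 95^95 ≡ 8 (mod 107).
Giant steps γ_i = 100·8^i mod 107: γ_0=100, γ_1=51, γ_2=87, γ_3=54, γ_4=4, γ_5=32, γ_6=42 (in table at j=6).
x = i·n + j = 6·11 + 6 = 72.
Check: 95^72 ≡ 100 (mod 107).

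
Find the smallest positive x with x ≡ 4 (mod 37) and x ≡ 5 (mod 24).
485

Using Chinese Remainder Theorem:
M = 37 × 24 = 888
M1 = 24, M2 = 37
y1 = 24^(-1) mod 37 = 17
y2 = 37^(-1) mod 24 = 13
x = (4×24×17 + 5×37×13) mod 888 = 485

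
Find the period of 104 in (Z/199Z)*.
99

199 is prime, so ord(104) divides φ(199) = 198.
Divisors of 198: 1, 2, 3, 6, 9, 11, 18, 22, 33, 66, 99, 198.
Repeated squaring: 104^1 ≡ 104, 104^2 ≡ 70, 104^4 ≡ 124, 104^8 ≡ 53, 104^16 ≡ 23, 104^32 ≡ 131, 104^64 ≡ 47, 104^128 ≡ 20 (mod 199).
Test 104^d mod 199 for each divisor d in increasing order:
104^1 ≡ 104
104^2 ≡ 70
104^3 = 104^2·104^1 ≡ 116
104^6 = 104^4·104^2 ≡ 123
104^9 = 104^8·104^1 ≡ 139
104^11 = 104^8·104^2·104^1 ≡ 178
104^18 = 104^16·104^2 ≡ 18
104^22 = 104^16·104^4·104^2 ≡ 43
104^33 = 104^32·104^1 ≡ 92
104^66 = 104^64·104^2 ≡ 106
104^99 = 104^64·104^32·104^2·104^1 ≡ 1  ← first divisor giving 1
The order is 99.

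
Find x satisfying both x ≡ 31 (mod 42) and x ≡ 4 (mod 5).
199

Using Chinese Remainder Theorem:
M = 42 × 5 = 210
M1 = 5, M2 = 42
y1 = 5^(-1) mod 42 = 17
y2 = 42^(-1) mod 5 = 3
x = (31×5×17 + 4×42×3) mod 210 = 199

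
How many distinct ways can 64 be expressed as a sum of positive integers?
1741630

p(n) counts ways to write n as a sum of positive integers (order ignored).
Euler's pentagonal recurrence: p(k) = p(k-1) + p(k-2) - p(k-5) - p(k-7) + p(k-12) + p(k-15) - ... (offsets j(3j∓1)/2, signs ++--, p(0)=1, p(<0)=0).
DP table for k = 0..63: p(0)=1, p(1)=1, p(2)=2, p(3)=3, p(4)=5, p(5)=7, p(6)=11, p(7)=15, p(8)=22, p(9)=30, p(10)=42, p(11)=56, p(12)=77, p(13)=101, p(14)=135, p(15)=176, p(16)=231, p(17)=297, p(18)=385, p(19)=490, p(20)=627, p(21)=792, p(22)=1002, p(23)=1255, p(24)=1575, p(25)=1958, p(26)=2436, p(27)=3010, p(28)=3718, p(29)=4565, p(30)=5604, p(31)=6842, p(32)=8349, p(33)=10143, p(34)=12310, p(35)=14883, p(36)=17977, p(37)=21637, p(38)=26015, p(39)=31185, p(40)=37338, p(41)=44583, p(42)=53174, p(43)=63261, p(44)=75175, p(45)=89134, p(46)=105558, p(47)=124754, p(48)=147273, p(49)=173525, p(50)=204226, p(51)=239943, p(52)=281589, p(53)=329931, p(54)=386155, p(55)=451276, p(56)=526823, p(57)=614154, p(58)=715220, p(59)=831820, p(60)=966467, p(61)=1121505, p(62)=1300156, p(63)=1505499.
Final step: p(64) = p(63) + p(62) - p(59) - p(57) + p(52) + p(49) - p(42) - p(38) + p(29) + p(24) - p(13) - p(7)
= 1505499 + 1300156 - 831820 - 614154 + 281589 + 173525 - 53174 - 26015 + 4565 + 1575 - 101 - 15
= 1741630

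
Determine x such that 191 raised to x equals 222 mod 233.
51

Baby-step giant-step with step n = ⌈√233⌉ = 16.
Baby steps 191^j mod 233 (j:value) for j=0..15: 0:1, 1:191, 2:133, 3:6, 4:214, 5:99, 6:36, 7:119, 8:128, 9:216, 10:15, 11:69, 12:131, 13:90, 14:181, 15:87.
Giant-step multiplier: 191^(-16) ≡ 191^(232-16) = 191^216 ≡ 148 (mod 233).
Giant steps γ_i = 222·148^i mod 233: γ_0=222, γ_1=3, γ_2=211, γ_3=6 (in table at j=3).
x = i·n + j = 3·16 + 3 = 51.
Check: 191^51 ≡ 222 (mod 233).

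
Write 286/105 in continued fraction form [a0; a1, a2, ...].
[2; 1, 2, 1, 1, 1, 1, 1, 3]

Euclidean algorithm steps:
286 = 2 × 105 + 76
105 = 1 × 76 + 29
76 = 2 × 29 + 18
29 = 1 × 18 + 11
18 = 1 × 11 + 7
11 = 1 × 7 + 4
7 = 1 × 4 + 3
4 = 1 × 3 + 1
3 = 3 × 1 + 0
Continued fraction: [2; 1, 2, 1, 1, 1, 1, 1, 3]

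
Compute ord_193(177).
24

193 is prime, so ord(177) divides φ(193) = 192.
Divisors of 192: 1, 2, 3, 4, 6, 8, 12, 16, 24, 32, 48, 64, 96, 192.
Repeated squaring: 177^1 ≡ 177, 177^2 ≡ 63, 177^4 ≡ 109, 177^8 ≡ 108, 177^16 ≡ 84, 177^32 ≡ 108, 177^64 ≡ 84, 177^128 ≡ 108 (mod 193).
Test 177^d mod 193 for each divisor d in increasing order:
177^1 ≡ 177
177^2 ≡ 63
177^3 = 177^2·177^1 ≡ 150
177^4 ≡ 109
177^6 = 177^4·177^2 ≡ 112
177^8 ≡ 108
177^12 = 177^8·177^4 ≡ 192
177^16 ≡ 84
177^24 = 177^16·177^8 ≡ 1  ← first divisor giving 1
The order is 24.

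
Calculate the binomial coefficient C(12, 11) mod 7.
5

Using Lucas' theorem:
Write n=12 and k=11 in base 7:
n in base 7: [1, 5]
k in base 7: [1, 4]
C(12,11) mod 7 = ∏ C(n_i, k_i) mod 7
Digit binomials (mod 7): C(1,1) = 1; C(5,4) = 5
Product: 1 × 5 = 5 ≡ 5 (mod 7)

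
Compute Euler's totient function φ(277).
276

277 = 277
φ(n) = n × ∏(1 - 1/p) for each prime p dividing n
φ(277) = 277 × (1 - 1/277) = 276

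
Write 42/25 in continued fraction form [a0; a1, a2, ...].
[1; 1, 2, 8]

Euclidean algorithm steps:
42 = 1 × 25 + 17
25 = 1 × 17 + 8
17 = 2 × 8 + 1
8 = 8 × 1 + 0
Continued fraction: [1; 1, 2, 8]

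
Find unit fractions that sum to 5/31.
1/7 + 1/55 + 1/3979 + 1/23744683 + 1/1127619917796295

Greedy algorithm:
5/31: ceiling(31/5) = 7, use 1/7
4/217: ceiling(217/4) = 55, use 1/55
3/11935: ceiling(11935/3) = 3979, use 1/3979
2/47489365: ceiling(47489365/2) = 23744683, use 1/23744683
1/1127619917796295: ceiling(1127619917796295/1) = 1127619917796295, use 1/1127619917796295
Result: 5/31 = 1/7 + 1/55 + 1/3979 + 1/23744683 + 1/1127619917796295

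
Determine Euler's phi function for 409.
408

409 = 409
φ(n) = n × ∏(1 - 1/p) for each prime p dividing n
φ(409) = 409 × (1 - 1/409) = 408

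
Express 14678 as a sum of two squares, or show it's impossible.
Not possible

Factorization: 14678 = 2 × 41 × 179
By Fermat: n is sum of two squares iff every prime p ≡ 3 (mod 4) appears to even power.
Prime(s) ≡ 3 (mod 4) with odd exponent: [(179, 1)]
Therefore 14678 cannot be expressed as a² + b².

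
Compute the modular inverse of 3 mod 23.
8

gcd(3, 23) = 1, so the inverse exists.
Extended Euclidean algorithm on (23, 3):
23 = 7 × 3 + 2  ⟹  2 = (1)·23 + (-7)·3
3 = 1 × 2 + 1  ⟹  1 = (-1)·23 + (8)·3
So (8)·3 ≡ 1 (mod 23), i.e. 3^(-1) ≡ 8 (mod 23).
Check: 3 × 8 = 24 ≡ 1 (mod 23)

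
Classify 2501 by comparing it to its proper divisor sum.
deficient

Proper divisors of 2501: sum = 1 + 41 + 61 = 103
Since 103 < 2501, 2501 is deficient.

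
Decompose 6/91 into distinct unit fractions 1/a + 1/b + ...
1/16 + 1/292 + 1/106288

Greedy algorithm:
6/91: ceiling(91/6) = 16, use 1/16
5/1456: ceiling(1456/5) = 292, use 1/292
1/106288: ceiling(106288/1) = 106288, use 1/106288
Result: 6/91 = 1/16 + 1/292 + 1/106288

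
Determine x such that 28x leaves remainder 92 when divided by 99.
x ≡ 74 (mod 99)

gcd(28, 99) = 1, which divides 92, so solutions exist.
Find 28^(-1) mod 99 by the extended Euclidean algorithm:
99 = 3 × 28 + 15  ⟹  15 = (1)·99 + (-3)·28
28 = 1 × 15 + 13  ⟹  13 = (-1)·99 + (4)·28
15 = 1 × 13 + 2  ⟹  2 = (2)·99 + (-7)·28
13 = 6 × 2 + 1  ⟹  1 = (-13)·99 + (46)·28
So (46)·28 ≡ 1 (mod 99), i.e. 28^(-1) ≡ 46 (mod 99).
x ≡ 46 × 92 = 4232 ≡ 74 (mod 99).
Check: 28 × 74 = 2072 ≡ 92 (mod 99).
Unique solution: x ≡ 74 (mod 99)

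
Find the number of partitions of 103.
271248950

p(n) counts ways to write n as a sum of positive integers (order ignored).
Euler's pentagonal recurrence: p(k) = p(k-1) + p(k-2) - p(k-5) - p(k-7) + p(k-12) + p(k-15) - ... (offsets j(3j∓1)/2, signs ++--, p(0)=1, p(<0)=0).
DP table for k = 0..102: p(0)=1, p(1)=1, p(2)=2, p(3)=3, p(4)=5, p(5)=7, p(6)=11, p(7)=15, p(8)=22, p(9)=30, p(10)=42, p(11)=56, p(12)=77, p(13)=101, p(14)=135, p(15)=176, p(16)=231, p(17)=297, p(18)=385, p(19)=490, p(20)=627, p(21)=792, p(22)=1002, p(23)=1255, p(24)=1575, p(25)=1958, p(26)=2436, p(27)=3010, p(28)=3718, p(29)=4565, p(30)=5604, p(31)=6842, p(32)=8349, p(33)=10143, p(34)=12310, p(35)=14883, p(36)=17977, p(37)=21637, p(38)=26015, p(39)=31185, p(40)=37338, p(41)=44583, p(42)=53174, p(43)=63261, p(44)=75175, p(45)=89134, p(46)=105558, p(47)=124754, p(48)=147273, p(49)=173525, p(50)=204226, p(51)=239943, p(52)=281589, p(53)=329931, p(54)=386155, p(55)=451276, p(56)=526823, p(57)=614154, p(58)=715220, p(59)=831820, p(60)=966467, p(61)=1121505, p(62)=1300156, p(63)=1505499, p(64)=1741630, p(65)=2012558, p(66)=2323520, p(67)=2679689, p(68)=3087735, p(69)=3554345, p(70)=4087968, p(71)=4697205, p(72)=5392783, p(73)=6185689, p(74)=7089500, p(75)=8118264, p(76)=9289091, p(77)=10619863, p(78)=12132164, p(79)=13848650, p(80)=15796476, p(81)=18004327, p(82)=20506255, p(83)=23338469, p(84)=26543660, p(85)=30167357, p(86)=34262962, p(87)=38887673, p(88)=44108109, p(89)=49995925, p(90)=56634173, p(91)=64112359, p(92)=72533807, p(93)=82010177, p(94)=92669720, p(95)=104651419, p(96)=118114304, p(97)=133230930, p(98)=150198136, p(99)=169229875, p(100)=190569292, p(101)=214481126, p(102)=241265379.
Final step: p(103) = p(102) + p(101) - p(98) - p(96) + p(91) + p(88) - p(81) - p(77) + p(68) + p(63) - p(52) - p(46) + p(33) + p(26) - p(11) - p(3)
= 241265379 + 214481126 - 150198136 - 118114304 + 64112359 + 44108109 - 18004327 - 10619863 + 3087735 + 1505499 - 281589 - 105558 + 10143 + 2436 - 56 - 3
= 271248950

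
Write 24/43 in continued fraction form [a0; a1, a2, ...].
[0; 1, 1, 3, 1, 4]

Euclidean algorithm steps:
24 = 0 × 43 + 24
43 = 1 × 24 + 19
24 = 1 × 19 + 5
19 = 3 × 5 + 4
5 = 1 × 4 + 1
4 = 4 × 1 + 0
Continued fraction: [0; 1, 1, 3, 1, 4]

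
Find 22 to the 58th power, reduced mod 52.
48

Repeated squaring. Binary of 58 = 111010.
22^1 ≡ 22 (mod 52); 22^2 ≡ 16 (mod 52); 22^4 ≡ 48 (mod 52); 22^8 ≡ 16 (mod 52); 22^16 ≡ 48 (mod 52); 22^32 ≡ 16 (mod 52)
22^58 = 22^2 × 22^8 × 22^16 × 22^32 ≡ 48 (mod 52)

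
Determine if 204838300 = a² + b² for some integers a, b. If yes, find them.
Not possible

Factorization: 204838300 = 2^2 × 5^2 × 127^3
By Fermat: n is sum of two squares iff every prime p ≡ 3 (mod 4) appears to even power.
Prime(s) ≡ 3 (mod 4) with odd exponent: [(127, 3)]
Therefore 204838300 cannot be expressed as a² + b².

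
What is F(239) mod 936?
649

Matrix identity: Q^n = [[F_(n+1), F_n], [F_n, F_(n-1)]] with Q = [[1,1],[1,0]].
n = 239 = 11101111₂. Square-and-multiply, entries mod 936:
Q^1 = [[1,1],[1,0]]
Q^3 = (Q^1)²·Q = [[3,2],[2,1]]
Q^7 = (Q^3)²·Q = [[21,13],[13,8]]
Q^14 = (Q^7)² = [[610,377],[377,233]]
Q^29 = (Q^14)²·Q = [[872,365],[365,507]]
Q^59 = (Q^29)²·Q = [[432,665],[665,703]]
Q^119 = (Q^59)²·Q = [[216,793],[793,359]]
Q^239 = (Q^119)²·Q = [[792,649],[649,143]]
F_239 mod 936 = Q^239[0][1] = 649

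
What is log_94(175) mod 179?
65

Baby-step giant-step with step n = ⌈√179⌉ = 14.
Baby steps 94^j mod 179 (j:value) for j=0..13: 0:1, 1:94, 2:65, 3:24, 4:108, 5:128, 6:39, 7:86, 8:29, 9:41, 10:95, 11:159, 12:89, 13:132.
Giant-step multiplier: 94^(-14) ≡ 94^(178-14) = 94^164 ≡ 22 (mod 179).
Giant steps γ_i = 175·22^i mod 179: γ_0=175, γ_1=91, γ_2=33, γ_3=10, γ_4=41 (in table at j=9).
x = i·n + j = 4·14 + 9 = 65.
Check: 94^65 ≡ 175 (mod 179).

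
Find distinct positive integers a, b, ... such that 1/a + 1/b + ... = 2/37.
1/19 + 1/703

Greedy algorithm:
2/37: ceiling(37/2) = 19, use 1/19
1/703: ceiling(703/1) = 703, use 1/703
Result: 2/37 = 1/19 + 1/703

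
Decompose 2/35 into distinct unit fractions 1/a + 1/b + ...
1/18 + 1/630

Greedy algorithm:
2/35: ceiling(35/2) = 18, use 1/18
1/630: ceiling(630/1) = 630, use 1/630
Result: 2/35 = 1/18 + 1/630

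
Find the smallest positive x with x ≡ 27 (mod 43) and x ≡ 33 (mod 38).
1059

Using Chinese Remainder Theorem:
M = 43 × 38 = 1634
M1 = 38, M2 = 43
y1 = 38^(-1) mod 43 = 17
y2 = 43^(-1) mod 38 = 23
x = (27×38×17 + 33×43×23) mod 1634 = 1059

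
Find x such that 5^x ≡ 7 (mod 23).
19

Baby-step giant-step with step n = ⌈√23⌉ = 5.
Baby steps 5^j mod 23 (j:value) for j=0..4: 0:1, 1:5, 2:2, 3:10, 4:4.
Giant-step multiplier: 5^(-5) ≡ 5^(22-5) = 5^17 ≡ 15 (mod 23).
Giant steps γ_i = 7·15^i mod 23: γ_0=7, γ_1=13, γ_2=11, γ_3=4 (in table at j=4).
x = i·n + j = 3·5 + 4 = 19.
Check: 5^19 ≡ 7 (mod 23).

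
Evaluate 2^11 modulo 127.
16

Repeated squaring. Binary of 11 = 1011.
2^1 ≡ 2 (mod 127); 2^2 ≡ 4 (mod 127); 2^4 ≡ 16 (mod 127); 2^8 ≡ 2 (mod 127)
2^11 = 2^1 × 2^2 × 2^8 ≡ 16 (mod 127)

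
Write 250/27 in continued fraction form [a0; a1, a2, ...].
[9; 3, 1, 6]

Euclidean algorithm steps:
250 = 9 × 27 + 7
27 = 3 × 7 + 6
7 = 1 × 6 + 1
6 = 6 × 1 + 0
Continued fraction: [9; 3, 1, 6]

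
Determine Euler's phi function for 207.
132

207 = 3^2 × 23
φ(n) = n × ∏(1 - 1/p) for each prime p dividing n
φ(207) = 207 × (1 - 1/3) × (1 - 1/23) = 132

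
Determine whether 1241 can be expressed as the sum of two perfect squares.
4² + 35² (a=4, b=35)

Factorization: 1241 = 17 × 73
By Fermat: n is sum of two squares iff every prime p ≡ 3 (mod 4) appears to even power.
All primes ≡ 3 (mod 4) appear to even power.
Search a = 0, 1, 2, … for 1241 - a² a perfect square: first hit at a = 4: 1241 - 16 = 1225 = 35².
1241 = 4² + 35² = 16 + 1225 ✓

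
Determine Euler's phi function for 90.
24

90 = 2 × 3^2 × 5
φ(n) = n × ∏(1 - 1/p) for each prime p dividing n
φ(90) = 90 × (1 - 1/2) × (1 - 1/3) × (1 - 1/5) = 24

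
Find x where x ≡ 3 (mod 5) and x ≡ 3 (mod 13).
3

Using Chinese Remainder Theorem:
M = 5 × 13 = 65
M1 = 13, M2 = 5
y1 = 13^(-1) mod 5 = 2
y2 = 5^(-1) mod 13 = 8
x = (3×13×2 + 3×5×8) mod 65 = 3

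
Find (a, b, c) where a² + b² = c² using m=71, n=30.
(4141, 4260, 5941)

Euclid's formula: a = m² - n², b = 2mn, c = m² + n²
m = 71, n = 30
a = 71² - 30² = 5041 - 900 = 4141
b = 2 × 71 × 30 = 4260
c = 71² + 30² = 5041 + 900 = 5941
Verification: 4141² + 4260² = 17147881 + 18147600 = 35295481 = 5941² ✓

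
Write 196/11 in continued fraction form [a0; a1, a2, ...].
[17; 1, 4, 2]

Euclidean algorithm steps:
196 = 17 × 11 + 9
11 = 1 × 9 + 2
9 = 4 × 2 + 1
2 = 2 × 1 + 0
Continued fraction: [17; 1, 4, 2]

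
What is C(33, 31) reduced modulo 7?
3

Using Lucas' theorem:
Write n=33 and k=31 in base 7:
n in base 7: [4, 5]
k in base 7: [4, 3]
C(33,31) mod 7 = ∏ C(n_i, k_i) mod 7
Digit binomials (mod 7): C(4,4) = 1; C(5,3) = 10 ≡ 3
Product: 1 × 3 = 3 ≡ 3 (mod 7)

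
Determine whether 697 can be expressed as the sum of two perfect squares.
11² + 24² (a=11, b=24)

Factorization: 697 = 17 × 41
By Fermat: n is sum of two squares iff every prime p ≡ 3 (mod 4) appears to even power.
All primes ≡ 3 (mod 4) appear to even power.
Search a = 0, 1, 2, … for 697 - a² a perfect square: first hit at a = 11: 697 - 121 = 576 = 24².
697 = 11² + 24² = 121 + 576 ✓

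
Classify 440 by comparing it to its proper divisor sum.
abundant

Proper divisors of 440: sum = 1 + 2 + 4 + 5 + 8 + 10 + 11 + 20 + 22 + 40 + 44 + 55 + 88 + 110 + 220 = 640
Since 640 > 440, 440 is abundant.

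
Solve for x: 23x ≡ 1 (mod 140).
67

gcd(23, 140) = 1, so the inverse exists.
Extended Euclidean algorithm on (140, 23):
140 = 6 × 23 + 2  ⟹  2 = (1)·140 + (-6)·23
23 = 11 × 2 + 1  ⟹  1 = (-11)·140 + (67)·23
So (67)·23 ≡ 1 (mod 140), i.e. 23^(-1) ≡ 67 (mod 140).
Check: 23 × 67 = 1541 ≡ 1 (mod 140)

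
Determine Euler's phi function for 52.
24

52 = 2^2 × 13
φ(n) = n × ∏(1 - 1/p) for each prime p dividing n
φ(52) = 52 × (1 - 1/2) × (1 - 1/13) = 24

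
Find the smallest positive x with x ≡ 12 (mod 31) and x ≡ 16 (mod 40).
136

Using Chinese Remainder Theorem:
M = 31 × 40 = 1240
M1 = 40, M2 = 31
y1 = 40^(-1) mod 31 = 7
y2 = 31^(-1) mod 40 = 31
x = (12×40×7 + 16×31×31) mod 1240 = 136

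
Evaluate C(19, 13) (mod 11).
6

Using Lucas' theorem:
Write n=19 and k=13 in base 11:
n in base 11: [1, 8]
k in base 11: [1, 2]
C(19,13) mod 11 = ∏ C(n_i, k_i) mod 11
Digit binomials (mod 11): C(1,1) = 1; C(8,2) = 28 ≡ 6
Product: 1 × 6 = 6 ≡ 6 (mod 11)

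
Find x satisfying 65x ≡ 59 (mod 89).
x ≡ 68 (mod 89)

gcd(65, 89) = 1, which divides 59, so solutions exist.
Find 65^(-1) mod 89 by the extended Euclidean algorithm:
89 = 1 × 65 + 24  ⟹  24 = (1)·89 + (-1)·65
65 = 2 × 24 + 17  ⟹  17 = (-2)·89 + (3)·65
24 = 1 × 17 + 7  ⟹  7 = (3)·89 + (-4)·65
17 = 2 × 7 + 3  ⟹  3 = (-8)·89 + (11)·65
7 = 2 × 3 + 1  ⟹  1 = (19)·89 + (-26)·65
So (-26)·65 ≡ 1 (mod 89), i.e. 65^(-1) ≡ -26 ≡ 63 (mod 89).
x ≡ 63 × 59 = 3717 ≡ 68 (mod 89).
Check: 65 × 68 = 4420 ≡ 59 (mod 89).
Unique solution: x ≡ 68 (mod 89)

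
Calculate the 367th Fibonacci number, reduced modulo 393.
361

Matrix identity: Q^n = [[F_(n+1), F_n], [F_n, F_(n-1)]] with Q = [[1,1],[1,0]].
n = 367 = 101101111₂. Square-and-multiply, entries mod 393:
Q^1 = [[1,1],[1,0]]
Q^2 = (Q^1)² = [[2,1],[1,1]]
Q^5 = (Q^2)²·Q = [[8,5],[5,3]]
Q^11 = (Q^5)²·Q = [[144,89],[89,55]]
Q^22 = (Q^11)² = [[361,26],[26,335]]
Q^45 = (Q^22)²·Q = [[146,128],[128,18]]
Q^91 = (Q^45)²·Q = [[135,365],[365,163]]
Q^183 = (Q^91)²·Q = [[54,145],[145,302]]
Q^367 = (Q^183)²·Q = [[105,361],[361,137]]
F_367 mod 393 = Q^367[0][1] = 361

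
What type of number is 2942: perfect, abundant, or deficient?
deficient

Proper divisors of 2942: sum = 1 + 2 + 1471 = 1474
Since 1474 < 2942, 2942 is deficient.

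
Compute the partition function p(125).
3163127352

p(n) counts ways to write n as a sum of positive integers (order ignored).
Euler's pentagonal recurrence: p(k) = p(k-1) + p(k-2) - p(k-5) - p(k-7) + p(k-12) + p(k-15) - ... (offsets j(3j∓1)/2, signs ++--, p(0)=1, p(<0)=0).
DP table for k = 0..124: p(0)=1, p(1)=1, p(2)=2, p(3)=3, p(4)=5, p(5)=7, p(6)=11, p(7)=15, p(8)=22, p(9)=30, p(10)=42, p(11)=56, p(12)=77, p(13)=101, p(14)=135, p(15)=176, p(16)=231, p(17)=297, p(18)=385, p(19)=490, p(20)=627, p(21)=792, p(22)=1002, p(23)=1255, p(24)=1575, p(25)=1958, p(26)=2436, p(27)=3010, p(28)=3718, p(29)=4565, p(30)=5604, p(31)=6842, p(32)=8349, p(33)=10143, p(34)=12310, p(35)=14883, p(36)=17977, p(37)=21637, p(38)=26015, p(39)=31185, p(40)=37338, p(41)=44583, p(42)=53174, p(43)=63261, p(44)=75175, p(45)=89134, p(46)=105558, p(47)=124754, p(48)=147273, p(49)=173525, p(50)=204226, p(51)=239943, p(52)=281589, p(53)=329931, p(54)=386155, p(55)=451276, p(56)=526823, p(57)=614154, p(58)=715220, p(59)=831820, p(60)=966467, p(61)=1121505, p(62)=1300156, p(63)=1505499, p(64)=1741630, p(65)=2012558, p(66)=2323520, p(67)=2679689, p(68)=3087735, p(69)=3554345, p(70)=4087968, p(71)=4697205, p(72)=5392783, p(73)=6185689, p(74)=7089500, p(75)=8118264, p(76)=9289091, p(77)=10619863, p(78)=12132164, p(79)=13848650, p(80)=15796476, p(81)=18004327, p(82)=20506255, p(83)=23338469, p(84)=26543660, p(85)=30167357, p(86)=34262962, p(87)=38887673, p(88)=44108109, p(89)=49995925, p(90)=56634173, p(91)=64112359, p(92)=72533807, p(93)=82010177, p(94)=92669720, p(95)=104651419, p(96)=118114304, p(97)=133230930, p(98)=150198136, p(99)=169229875, p(100)=190569292, p(101)=214481126, p(102)=241265379, p(103)=271248950, p(104)=304801365, p(105)=342325709, p(106)=384276336, p(107)=431149389, p(108)=483502844, p(109)=541946240, p(110)=607163746, p(111)=679903203, p(112)=761002156, p(113)=851376628, p(114)=952050665, p(115)=1064144451, p(116)=1188908248, p(117)=1327710076, p(118)=1482074143, p(119)=1653668665, p(120)=1844349560, p(121)=2056148051, p(122)=2291320912, p(123)=2552338241, p(124)=2841940500.
Final step: p(125) = p(124) + p(123) - p(120) - p(118) + p(113) + p(110) - p(103) - p(99) + p(90) + p(85) - p(74) - p(68) + p(55) + p(48) - p(33) - p(25) + p(8)
= 2841940500 + 2552338241 - 1844349560 - 1482074143 + 851376628 + 607163746 - 271248950 - 169229875 + 56634173 + 30167357 - 7089500 - 3087735 + 451276 + 147273 - 10143 - 1958 + 22
= 3163127352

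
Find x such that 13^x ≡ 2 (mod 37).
23

Baby-step giant-step with step n = ⌈√37⌉ = 7.
Baby steps 13^j mod 37 (j:value) for j=0..6: 0:1, 1:13, 2:21, 3:14, 4:34, 5:35, 6:11.
Giant-step multiplier: 13^(-7) ≡ 13^(36-7) = 13^29 ≡ 22 (mod 37).
Giant steps γ_i = 2·22^i mod 37: γ_0=2, γ_1=7, γ_2=6, γ_3=21 (in table at j=2).
x = i·n + j = 3·7 + 2 = 23.
Check: 13^23 ≡ 2 (mod 37).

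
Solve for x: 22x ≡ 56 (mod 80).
x ≡ 28 (mod 40)

gcd(22, 80) = 2, which divides 56, so solutions exist.
Divide through by 2: 11x ≡ 28 (mod 40).
Find 11^(-1) mod 40 by the extended Euclidean algorithm:
40 = 3 × 11 + 7  ⟹  7 = (1)·40 + (-3)·11
11 = 1 × 7 + 4  ⟹  4 = (-1)·40 + (4)·11
7 = 1 × 4 + 3  ⟹  3 = (2)·40 + (-7)·11
4 = 1 × 3 + 1  ⟹  1 = (-3)·40 + (11)·11
So (11)·11 ≡ 1 (mod 40), i.e. 11^(-1) ≡ 11 (mod 40).
x ≡ 11 × 28 = 308 ≡ 28 (mod 40).
Check: 22 × 28 = 616 ≡ 56 (mod 80).
x ≡ 28 (mod 40), giving 2 solutions mod 80.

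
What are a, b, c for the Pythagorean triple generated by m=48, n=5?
(2279, 480, 2329)

Euclid's formula: a = m² - n², b = 2mn, c = m² + n²
m = 48, n = 5
a = 48² - 5² = 2304 - 25 = 2279
b = 2 × 48 × 5 = 480
c = 48² + 5² = 2304 + 25 = 2329
Verification: 2279² + 480² = 5193841 + 230400 = 5424241 = 2329² ✓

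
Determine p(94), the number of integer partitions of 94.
92669720

p(n) counts ways to write n as a sum of positive integers (order ignored).
Euler's pentagonal recurrence: p(k) = p(k-1) + p(k-2) - p(k-5) - p(k-7) + p(k-12) + p(k-15) - ... (offsets j(3j∓1)/2, signs ++--, p(0)=1, p(<0)=0).
DP table for k = 0..93: p(0)=1, p(1)=1, p(2)=2, p(3)=3, p(4)=5, p(5)=7, p(6)=11, p(7)=15, p(8)=22, p(9)=30, p(10)=42, p(11)=56, p(12)=77, p(13)=101, p(14)=135, p(15)=176, p(16)=231, p(17)=297, p(18)=385, p(19)=490, p(20)=627, p(21)=792, p(22)=1002, p(23)=1255, p(24)=1575, p(25)=1958, p(26)=2436, p(27)=3010, p(28)=3718, p(29)=4565, p(30)=5604, p(31)=6842, p(32)=8349, p(33)=10143, p(34)=12310, p(35)=14883, p(36)=17977, p(37)=21637, p(38)=26015, p(39)=31185, p(40)=37338, p(41)=44583, p(42)=53174, p(43)=63261, p(44)=75175, p(45)=89134, p(46)=105558, p(47)=124754, p(48)=147273, p(49)=173525, p(50)=204226, p(51)=239943, p(52)=281589, p(53)=329931, p(54)=386155, p(55)=451276, p(56)=526823, p(57)=614154, p(58)=715220, p(59)=831820, p(60)=966467, p(61)=1121505, p(62)=1300156, p(63)=1505499, p(64)=1741630, p(65)=2012558, p(66)=2323520, p(67)=2679689, p(68)=3087735, p(69)=3554345, p(70)=4087968, p(71)=4697205, p(72)=5392783, p(73)=6185689, p(74)=7089500, p(75)=8118264, p(76)=9289091, p(77)=10619863, p(78)=12132164, p(79)=13848650, p(80)=15796476, p(81)=18004327, p(82)=20506255, p(83)=23338469, p(84)=26543660, p(85)=30167357, p(86)=34262962, p(87)=38887673, p(88)=44108109, p(89)=49995925, p(90)=56634173, p(91)=64112359, p(92)=72533807, p(93)=82010177.
Final step: p(94) = p(93) + p(92) - p(89) - p(87) + p(82) + p(79) - p(72) - p(68) + p(59) + p(54) - p(43) - p(37) + p(24) + p(17) - p(2)
= 82010177 + 72533807 - 49995925 - 38887673 + 20506255 + 13848650 - 5392783 - 3087735 + 831820 + 386155 - 63261 - 21637 + 1575 + 297 - 2
= 92669720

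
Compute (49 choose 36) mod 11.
7

Using Lucas' theorem:
Write n=49 and k=36 in base 11:
n in base 11: [4, 5]
k in base 11: [3, 3]
C(49,36) mod 11 = ∏ C(n_i, k_i) mod 11
Digit binomials (mod 11): C(4,3) = 4; C(5,3) = 10
Product: 4 × 10 = 40 ≡ 7 (mod 11)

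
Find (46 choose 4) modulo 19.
13

Using Lucas' theorem:
Write n=46 and k=4 in base 19:
n in base 19: [2, 8]
k in base 19: [0, 4]
C(46,4) mod 19 = ∏ C(n_i, k_i) mod 19
Digit binomials (mod 19): C(2,0) = 1; C(8,4) = 70 ≡ 13
Product: 1 × 13 = 13 ≡ 13 (mod 19)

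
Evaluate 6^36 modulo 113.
14

Repeated squaring. Binary of 36 = 100100.
6^1 ≡ 6 (mod 113); 6^2 ≡ 36 (mod 113); 6^4 ≡ 53 (mod 113); 6^8 ≡ 97 (mod 113); 6^16 ≡ 30 (mod 113); 6^32 ≡ 109 (mod 113)
6^36 = 6^4 × 6^32 ≡ 14 (mod 113)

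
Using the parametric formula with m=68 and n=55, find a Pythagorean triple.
(1599, 7480, 7649)

Euclid's formula: a = m² - n², b = 2mn, c = m² + n²
m = 68, n = 55
a = 68² - 55² = 4624 - 3025 = 1599
b = 2 × 68 × 55 = 7480
c = 68² + 55² = 4624 + 3025 = 7649
Verification: 1599² + 7480² = 2556801 + 55950400 = 58507201 = 7649² ✓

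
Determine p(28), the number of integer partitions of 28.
3718

p(n) counts ways to write n as a sum of positive integers (order ignored).
Euler's pentagonal recurrence: p(k) = p(k-1) + p(k-2) - p(k-5) - p(k-7) + p(k-12) + p(k-15) - ... (offsets j(3j∓1)/2, signs ++--, p(0)=1, p(<0)=0).
DP table for k = 0..27: p(0)=1, p(1)=1, p(2)=2, p(3)=3, p(4)=5, p(5)=7, p(6)=11, p(7)=15, p(8)=22, p(9)=30, p(10)=42, p(11)=56, p(12)=77, p(13)=101, p(14)=135, p(15)=176, p(16)=231, p(17)=297, p(18)=385, p(19)=490, p(20)=627, p(21)=792, p(22)=1002, p(23)=1255, p(24)=1575, p(25)=1958, p(26)=2436, p(27)=3010.
Final step: p(28) = p(27) + p(26) - p(23) - p(21) + p(16) + p(13) - p(6) - p(2)
= 3010 + 2436 - 1255 - 792 + 231 + 101 - 11 - 2
= 3718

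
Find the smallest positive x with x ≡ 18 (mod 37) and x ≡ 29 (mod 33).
425

Using Chinese Remainder Theorem:
M = 37 × 33 = 1221
M1 = 33, M2 = 37
y1 = 33^(-1) mod 37 = 9
y2 = 37^(-1) mod 33 = 25
x = (18×33×9 + 29×37×25) mod 1221 = 425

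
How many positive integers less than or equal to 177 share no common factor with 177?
116

177 = 3 × 59
φ(n) = n × ∏(1 - 1/p) for each prime p dividing n
φ(177) = 177 × (1 - 1/3) × (1 - 1/59) = 116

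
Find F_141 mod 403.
313

Matrix identity: Q^n = [[F_(n+1), F_n], [F_n, F_(n-1)]] with Q = [[1,1],[1,0]].
n = 141 = 10001101₂. Square-and-multiply, entries mod 403:
Q^1 = [[1,1],[1,0]]
Q^2 = (Q^1)² = [[2,1],[1,1]]
Q^4 = (Q^2)² = [[5,3],[3,2]]
Q^8 = (Q^4)² = [[34,21],[21,13]]
Q^17 = (Q^8)²·Q = [[166,388],[388,181]]
Q^35 = (Q^17)²·Q = [[8,377],[377,34]]
Q^70 = (Q^35)² = [[337,117],[117,220]]
Q^141 = (Q^70)²·Q = [[196,313],[313,286]]
F_141 mod 403 = Q^141[0][1] = 313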